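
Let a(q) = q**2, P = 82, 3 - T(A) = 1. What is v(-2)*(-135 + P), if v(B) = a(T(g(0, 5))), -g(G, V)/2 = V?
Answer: -212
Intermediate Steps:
g(G, V) = -2*V
T(A) = 2 (T(A) = 3 - 1*1 = 3 - 1 = 2)
v(B) = 4 (v(B) = 2**2 = 4)
v(-2)*(-135 + P) = 4*(-135 + 82) = 4*(-53) = -212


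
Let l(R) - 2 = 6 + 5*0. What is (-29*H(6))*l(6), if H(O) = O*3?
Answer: -4176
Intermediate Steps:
H(O) = 3*O
l(R) = 8 (l(R) = 2 + (6 + 5*0) = 2 + (6 + 0) = 2 + 6 = 8)
(-29*H(6))*l(6) = -87*6*8 = -29*18*8 = -522*8 = -4176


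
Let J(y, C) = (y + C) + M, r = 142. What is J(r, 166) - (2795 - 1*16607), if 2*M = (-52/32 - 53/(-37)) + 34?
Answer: 8369047/592 ≈ 14137.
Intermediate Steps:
M = 10007/592 (M = ((-52/32 - 53/(-37)) + 34)/2 = ((-52*1/32 - 53*(-1/37)) + 34)/2 = ((-13/8 + 53/37) + 34)/2 = (-57/296 + 34)/2 = (1/2)*(10007/296) = 10007/592 ≈ 16.904)
J(y, C) = 10007/592 + C + y (J(y, C) = (y + C) + 10007/592 = (C + y) + 10007/592 = 10007/592 + C + y)
J(r, 166) - (2795 - 1*16607) = (10007/592 + 166 + 142) - (2795 - 1*16607) = 192343/592 - (2795 - 16607) = 192343/592 - 1*(-13812) = 192343/592 + 13812 = 8369047/592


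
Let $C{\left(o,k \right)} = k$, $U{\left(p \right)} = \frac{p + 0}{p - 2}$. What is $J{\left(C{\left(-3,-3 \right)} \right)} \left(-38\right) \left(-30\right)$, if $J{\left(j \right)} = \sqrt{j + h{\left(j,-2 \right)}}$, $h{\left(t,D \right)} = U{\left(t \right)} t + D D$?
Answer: $456 i \sqrt{5} \approx 1019.6 i$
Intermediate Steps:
$U{\left(p \right)} = \frac{p}{-2 + p}$
$h{\left(t,D \right)} = D^{2} + \frac{t^{2}}{-2 + t}$ ($h{\left(t,D \right)} = \frac{t}{-2 + t} t + D D = \frac{t^{2}}{-2 + t} + D^{2} = D^{2} + \frac{t^{2}}{-2 + t}$)
$J{\left(j \right)} = \sqrt{j + \frac{-8 + j^{2} + 4 j}{-2 + j}}$ ($J{\left(j \right)} = \sqrt{j + \frac{j^{2} + \left(-2\right)^{2} \left(-2 + j\right)}{-2 + j}} = \sqrt{j + \frac{j^{2} + 4 \left(-2 + j\right)}{-2 + j}} = \sqrt{j + \frac{j^{2} + \left(-8 + 4 j\right)}{-2 + j}} = \sqrt{j + \frac{-8 + j^{2} + 4 j}{-2 + j}}$)
$J{\left(C{\left(-3,-3 \right)} \right)} \left(-38\right) \left(-30\right) = \sqrt{2} \sqrt{\frac{-4 - 3 + \left(-3\right)^{2}}{-2 - 3}} \left(-38\right) \left(-30\right) = \sqrt{2} \sqrt{\frac{-4 - 3 + 9}{-5}} \left(-38\right) \left(-30\right) = \sqrt{2} \sqrt{\left(- \frac{1}{5}\right) 2} \left(-38\right) \left(-30\right) = \sqrt{2} \sqrt{- \frac{2}{5}} \left(-38\right) \left(-30\right) = \sqrt{2} \frac{i \sqrt{10}}{5} \left(-38\right) \left(-30\right) = \frac{2 i \sqrt{5}}{5} \left(-38\right) \left(-30\right) = - \frac{76 i \sqrt{5}}{5} \left(-30\right) = 456 i \sqrt{5}$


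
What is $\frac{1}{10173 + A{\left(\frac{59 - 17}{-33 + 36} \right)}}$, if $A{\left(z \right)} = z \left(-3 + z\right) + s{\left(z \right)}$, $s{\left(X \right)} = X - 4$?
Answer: $\frac{1}{10337} \approx 9.674 \cdot 10^{-5}$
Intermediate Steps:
$s{\left(X \right)} = -4 + X$
$A{\left(z \right)} = -4 + z + z \left(-3 + z\right)$ ($A{\left(z \right)} = z \left(-3 + z\right) + \left(-4 + z\right) = -4 + z + z \left(-3 + z\right)$)
$\frac{1}{10173 + A{\left(\frac{59 - 17}{-33 + 36} \right)}} = \frac{1}{10173 - \left(4 - \frac{\left(59 - 17\right)^{2}}{\left(-33 + 36\right)^{2}} + \frac{2 \left(59 - 17\right)}{-33 + 36}\right)} = \frac{1}{10173 - \left(4 - 196 + 2 \cdot 42 \cdot \frac{1}{3}\right)} = \frac{1}{10173 - \left(32 - 196\right)} = \frac{1}{10173 - -164} = \frac{1}{10173 + 164} = \frac{1}{10337}$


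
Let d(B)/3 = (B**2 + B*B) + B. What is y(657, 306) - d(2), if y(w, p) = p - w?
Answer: -381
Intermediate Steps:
d(B) = 3*B + 6*B**2 (d(B) = 3*((B**2 + B*B) + B) = 3*((B**2 + B**2) + B) = 3*(2*B**2 + B) = 3*(B + 2*B**2) = 3*B + 6*B**2)
y(657, 306) - d(2) = (306 - 1*657) - 3*2*(1 + 2*2) = (306 - 657) - 3*2*(1 + 4) = -351 - 3*2*5 = -351 - 1*30 = -351 - 30 = -381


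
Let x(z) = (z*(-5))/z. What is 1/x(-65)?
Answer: -⅕ ≈ -0.20000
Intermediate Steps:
x(z) = -5 (x(z) = (-5*z)/z = -5)
1/x(-65) = 1/(-5) = -⅕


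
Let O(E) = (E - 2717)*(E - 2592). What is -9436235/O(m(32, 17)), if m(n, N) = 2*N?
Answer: -9436235/6863114 ≈ -1.3749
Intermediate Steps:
O(E) = (-2717 + E)*(-2592 + E)
-9436235/O(m(32, 17)) = -9436235/(7042464 + (2*17)² - 10618*17) = -9436235/(7042464 + 34² - 5309*34) = -9436235/(7042464 + 1156 - 180506) = -9436235/6863114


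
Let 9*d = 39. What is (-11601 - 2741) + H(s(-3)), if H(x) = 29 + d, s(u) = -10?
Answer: -42926/3 ≈ -14309.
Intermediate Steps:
d = 13/3 (d = (⅑)*39 = 13/3 ≈ 4.3333)
H(x) = 100/3 (H(x) = 29 + 13/3 = 100/3)
(-11601 - 2741) + H(s(-3)) = (-11601 - 2741) + 100/3 = -14342 + 100/3 = -42926/3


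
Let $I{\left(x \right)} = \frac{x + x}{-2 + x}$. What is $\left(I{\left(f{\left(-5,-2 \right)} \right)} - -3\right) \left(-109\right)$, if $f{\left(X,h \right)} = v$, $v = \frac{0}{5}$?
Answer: $-327$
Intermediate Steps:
$v = 0$ ($v = 0 \cdot \frac{1}{5} = 0$)
$f{\left(X,h \right)} = 0$
$I{\left(x \right)} = \frac{2 x}{-2 + x}$
$\left(I{\left(f{\left(-5,-2 \right)} \right)} - -3\right) \left(-109\right) = \left(2 \cdot 0 \frac{1}{-2 + 0} - -3\right) \left(-109\right) = \left(2 \cdot 0 \frac{1}{-2} + 3\right) \left(-109\right) = \left(2 \cdot 0 \left(- \frac{1}{2}\right) + 3\right) \left(-109\right) = \left(0 + 3\right) \left(-109\right) = 3 \left(-109\right) = -327$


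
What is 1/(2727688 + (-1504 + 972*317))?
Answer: 1/3034308 ≈ 3.2956e-7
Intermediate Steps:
1/(2727688 + (-1504 + 972*317)) = 1/(2727688 + (-1504 + 308124)) = 1/(2727688 + 306620) = 1/3034308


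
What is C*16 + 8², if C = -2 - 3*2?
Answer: -64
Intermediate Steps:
C = -8 (C = -2 - 6 = -8)
C*16 + 8² = -8*16 + 8² = -128 + 64 = -64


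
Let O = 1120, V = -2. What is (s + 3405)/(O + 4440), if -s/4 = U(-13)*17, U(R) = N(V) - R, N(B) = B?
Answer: 2657/5560 ≈ 0.47788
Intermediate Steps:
U(R) = -2 - R
s = -748 (s = -4*(-2 - 1*(-13))*17 = -4*(-2 + 13)*17 = -44*17 = -4*187 = -748)
(s + 3405)/(O + 4440) = (-748 + 3405)/(1120 + 4440) = 2657/5560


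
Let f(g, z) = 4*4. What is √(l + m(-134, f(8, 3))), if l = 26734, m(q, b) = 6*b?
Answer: √26830 ≈ 163.80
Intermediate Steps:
f(g, z) = 16
√(l + m(-134, f(8, 3))) = √(26734 + 6*16) = √(26734 + 96) = √26830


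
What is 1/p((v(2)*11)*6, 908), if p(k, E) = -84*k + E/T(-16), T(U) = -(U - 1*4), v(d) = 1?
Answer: -5/27493 ≈ -0.00018186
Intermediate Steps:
T(U) = 4 - U (T(U) = -(U - 4) = -(-4 + U) = 4 - U)
p(k, E) = -84*k + E/20 (p(k, E) = -84*k + E/(4 - 1*(-16)) = -84*k + E/(4 + 16) = -84*k + E/20)
1/p((v(2)*11)*6, 908) = 1/(-84*1*11*6 + (1/20)*908) = 1/(-924*6 + 227/5) = 1/(-84*66 + 227/5) = 1/(-5544 + 227/5) = 1/(-27493/5) = -5/27493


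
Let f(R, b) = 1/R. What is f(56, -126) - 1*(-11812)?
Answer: 661473/56 ≈ 11812.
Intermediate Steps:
f(56, -126) - 1*(-11812) = 1/56 - 1*(-11812) = 1/56 + 11812 = 661473/56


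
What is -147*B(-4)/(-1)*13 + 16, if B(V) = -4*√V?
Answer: 16 - 15288*I ≈ 16.0 - 15288.0*I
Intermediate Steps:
-147*B(-4)/(-1)*13 + 16 = -147*-8*I/(-1)*13 + 16 = -147*-8*I*(-1)*13 + 16 = -147*8*I*13 + 16 = -15288*I + 16 = 16 - 15288*I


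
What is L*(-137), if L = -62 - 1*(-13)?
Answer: 6713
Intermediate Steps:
L = -49 (L = -62 + 13 = -49)
L*(-137) = -49*(-137) = 6713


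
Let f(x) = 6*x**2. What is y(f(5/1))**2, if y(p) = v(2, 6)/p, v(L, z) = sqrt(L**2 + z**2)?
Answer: 2/1125 ≈ 0.0017778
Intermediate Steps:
y(p) = 2*sqrt(10)/p (y(p) = sqrt(2**2 + 6**2)/p = sqrt(4 + 36)/p = sqrt(40)/p = (2*sqrt(10))/p = 2*sqrt(10)/p)
y(f(5/1))**2 = (2*sqrt(10)/((6*(5/1)**2)))**2 = (2*sqrt(10)/((6*(5*1)**2)))**2 = (2*sqrt(10)/((6*5**2)))**2 = (2*sqrt(10)/((6*25)))**2 = (2*sqrt(10)/150)**2 = (2*sqrt(10)*(1/150))**2 = (sqrt(10)/75)**2 = 2/1125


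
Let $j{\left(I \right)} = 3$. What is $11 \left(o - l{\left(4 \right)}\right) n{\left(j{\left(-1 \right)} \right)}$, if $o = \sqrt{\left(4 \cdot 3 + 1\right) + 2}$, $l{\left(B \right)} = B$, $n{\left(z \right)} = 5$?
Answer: $-220 + 55 \sqrt{15} \approx -6.9859$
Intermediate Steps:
$o = \sqrt{15}$ ($o = \sqrt{\left(12 + 1\right) + 2} = \sqrt{13 + 2} = \sqrt{15} \approx 3.873$)
$11 \left(o - l{\left(4 \right)}\right) n{\left(j{\left(-1 \right)} \right)} = 11 \left(\sqrt{15} - 4\right) 5 = 11 \left(-4 + \sqrt{15}\right) 5 = \left(-44 + 11 \sqrt{15}\right) 5 = -220 + 55 \sqrt{15}$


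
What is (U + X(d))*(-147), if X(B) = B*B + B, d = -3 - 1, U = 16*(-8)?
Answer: 17052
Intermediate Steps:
U = -128
d = -4
X(B) = B + B² (X(B) = B² + B = B + B²)
(U + X(d))*(-147) = (-128 - 4*(1 - 4))*(-147) = (-128 - 4*(-3))*(-147) = (-128 + 12)*(-147) = -116*(-147) = 17052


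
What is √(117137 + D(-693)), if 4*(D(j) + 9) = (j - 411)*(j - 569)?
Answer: 4*√29090 ≈ 682.23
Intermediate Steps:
D(j) = -9 + (-569 + j)*(-411 + j)/4 (D(j) = -9 + ((j - 411)*(j - 569))/4 = -9 + ((-411 + j)*(-569 + j))/4 = -9 + ((-569 + j)*(-411 + j))/4 = -9 + (-569 + j)*(-411 + j)/4)
√(117137 + D(-693)) = √(117137 + (233823/4 - 245*(-693) + (¼)*(-693)²)) = √(117137 + (233823/4 + 169785 + (¼)*480249)) = √(117137 + (233823/4 + 169785 + 480249/4)) = √(117137 + 348303) = √465440 = 4*√29090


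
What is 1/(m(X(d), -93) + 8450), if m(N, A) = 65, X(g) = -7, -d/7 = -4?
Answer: 1/8515 ≈ 0.00011744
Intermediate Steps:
d = 28 (d = -7*(-4) = 28)
1/(m(X(d), -93) + 8450) = 1/(65 + 8450) = 1/8515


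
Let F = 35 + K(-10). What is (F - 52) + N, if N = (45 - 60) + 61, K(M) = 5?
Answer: 34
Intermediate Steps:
F = 40 (F = 35 + 5 = 40)
N = 46 (N = -15 + 61 = 46)
(F - 52) + N = (40 - 52) + 46 = -12 + 46 = 34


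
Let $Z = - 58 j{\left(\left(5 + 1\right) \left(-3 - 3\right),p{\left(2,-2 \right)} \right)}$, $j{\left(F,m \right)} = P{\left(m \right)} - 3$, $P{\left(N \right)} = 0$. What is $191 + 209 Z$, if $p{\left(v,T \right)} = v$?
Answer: $36557$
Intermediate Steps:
$j{\left(F,m \right)} = -3$ ($j{\left(F,m \right)} = 0 - 3 = -3$)
$Z = 174$ ($Z = \left(-58\right) \left(-3\right) = 174$)
$191 + 209 Z = 191 + 209 \cdot 174 = 191 + 36366 = 36557$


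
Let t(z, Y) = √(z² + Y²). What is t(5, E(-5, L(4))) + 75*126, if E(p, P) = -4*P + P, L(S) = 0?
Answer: 9455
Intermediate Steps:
E(p, P) = -3*P
t(z, Y) = √(Y² + z²)
t(5, E(-5, L(4))) + 75*126 = √((-3*0)² + 5²) + 75*126 = √(0² + 25) + 9450 = √(0 + 25) + 9450 = √25 + 9450 = 5 + 9450 = 9455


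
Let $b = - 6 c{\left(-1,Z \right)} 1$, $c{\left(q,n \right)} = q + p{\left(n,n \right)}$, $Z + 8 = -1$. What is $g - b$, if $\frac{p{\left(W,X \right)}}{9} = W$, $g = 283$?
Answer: $-209$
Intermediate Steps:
$p{\left(W,X \right)} = 9 W$
$Z = -9$ ($Z = -8 - 1 = -9$)
$c{\left(q,n \right)} = q + 9 n$
$b = 492$ ($b = - 6 \left(-1 + 9 \left(-9\right)\right) 1 = - 6 \left(-1 - 81\right) 1 = - 6 \left(\left(-82\right) 1\right) = \left(-6\right) \left(-82\right) = 492$)
$g - b = 283 - 492 = -209$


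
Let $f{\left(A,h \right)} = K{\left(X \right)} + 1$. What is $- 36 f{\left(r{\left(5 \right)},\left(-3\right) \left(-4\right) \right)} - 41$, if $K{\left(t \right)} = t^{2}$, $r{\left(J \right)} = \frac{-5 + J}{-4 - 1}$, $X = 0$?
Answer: $-77$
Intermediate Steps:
$r{\left(J \right)} = 1 - \frac{J}{5}$ ($r{\left(J \right)} = \frac{-5 + J}{-5} = \left(-5 + J\right) \left(- \frac{1}{5}\right) = 1 - \frac{J}{5}$)
$f{\left(A,h \right)} = 1$ ($f{\left(A,h \right)} = 0^{2} + 1 = 0 + 1 = 1$)
$- 36 f{\left(r{\left(5 \right)},\left(-3\right) \left(-4\right) \right)} - 41 = \left(-36\right) 1 - 41 = -36 - 41 = -77$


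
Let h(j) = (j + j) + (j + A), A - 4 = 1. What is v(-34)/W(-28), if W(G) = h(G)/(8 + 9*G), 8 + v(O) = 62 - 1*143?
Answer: -21716/79 ≈ -274.89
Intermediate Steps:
v(O) = -89 (v(O) = -8 + (62 - 1*143) = -8 + (62 - 143) = -8 - 81 = -89)
A = 5 (A = 4 + 1 = 5)
h(j) = 5 + 3*j (h(j) = (j + j) + (j + 5) = 2*j + (5 + j) = 5 + 3*j)
W(G) = (5 + 3*G)/(8 + 9*G)
v(-34)/W(-28) = -89*(8 + 9*(-28))/(5 + 3*(-28)) = -89*(8 - 252)/(5 - 84) = -89/(-79/(-244)) = -89/((-1/244*(-79))) = -89/79/244 = -89*244/79 = -21716/79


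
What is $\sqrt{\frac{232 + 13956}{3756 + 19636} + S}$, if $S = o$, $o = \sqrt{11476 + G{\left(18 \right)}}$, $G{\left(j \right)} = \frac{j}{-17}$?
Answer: $\frac{\sqrt{5185714 + 502928 \sqrt{3316258}}}{2924} \approx 10.379$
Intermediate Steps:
$G{\left(j \right)} = - \frac{j}{17}$ ($G{\left(j \right)} = j \left(- \frac{1}{17}\right) = - \frac{j}{17}$)
$o = \frac{\sqrt{3316258}}{17}$ ($o = \sqrt{11476 - \frac{18}{17}} = \sqrt{\frac{195074}{17}} = \frac{\sqrt{3316258}}{17} \approx 107.12$)
$S = \frac{\sqrt{3316258}}{17} \approx 107.12$
$\sqrt{\frac{232 + 13956}{3756 + 19636} + S} = \sqrt{\frac{232 + 13956}{3756 + 19636} + \frac{\sqrt{3316258}}{17}} = \sqrt{\frac{14188}{23392} + \frac{\sqrt{3316258}}{17}} = \sqrt{14188 \cdot \frac{1}{23392} + \frac{\sqrt{3316258}}{17}} = \sqrt{\frac{3547}{5848} + \frac{\sqrt{3316258}}{17}}$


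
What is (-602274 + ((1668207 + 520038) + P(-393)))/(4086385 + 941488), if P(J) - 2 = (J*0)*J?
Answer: 1585973/5027873 ≈ 0.31544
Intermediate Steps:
P(J) = 2 (P(J) = 2 + (J*0)*J = 2 + 0*J = 2 + 0 = 2)
(-602274 + ((1668207 + 520038) + P(-393)))/(4086385 + 941488) = (-602274 + ((1668207 + 520038) + 2))/(4086385 + 941488) = (-602274 + (2188245 + 2))/5027873 = (-602274 + 2188247)*(1/5027873) = 1585973*(1/5027873) = 1585973/5027873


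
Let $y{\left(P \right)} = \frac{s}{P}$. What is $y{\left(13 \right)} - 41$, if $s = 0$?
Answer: $-41$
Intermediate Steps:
$y{\left(P \right)} = 0$ ($y{\left(P \right)} = \frac{0}{P} = 0$)
$y{\left(13 \right)} - 41 = 0 - 41 = -41$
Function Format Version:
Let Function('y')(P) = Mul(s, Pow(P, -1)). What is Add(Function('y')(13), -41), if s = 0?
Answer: -41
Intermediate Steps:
Function('y')(P) = 0 (Function('y')(P) = Mul(0, Pow(P, -1)) = 0)
Add(Function('y')(13), -41) = Add(0, -41) = -41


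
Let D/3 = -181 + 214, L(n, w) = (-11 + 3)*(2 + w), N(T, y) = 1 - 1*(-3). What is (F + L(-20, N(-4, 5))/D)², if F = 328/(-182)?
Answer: 47169424/9018009 ≈ 5.2306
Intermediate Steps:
N(T, y) = 4 (N(T, y) = 1 + 3 = 4)
L(n, w) = -16 - 8*w (L(n, w) = -8*(2 + w) = -16 - 8*w)
F = -164/91 (F = 328*(-1/182) = -164/91 ≈ -1.8022)
D = 99 (D = 3*(-181 + 214) = 3*33 = 99)
(F + L(-20, N(-4, 5))/D)² = (-164/91 + (-16 - 8*4)/99)² = (-164/91 + (-16 - 32)*(1/99))² = (-164/91 - 48*1/99)² = (-164/91 - 16/33)² = (-6868/3003)² = 47169424/9018009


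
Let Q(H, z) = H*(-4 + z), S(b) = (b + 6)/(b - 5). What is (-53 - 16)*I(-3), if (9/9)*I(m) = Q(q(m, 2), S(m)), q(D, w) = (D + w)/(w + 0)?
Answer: -2415/16 ≈ -150.94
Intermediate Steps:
q(D, w) = (D + w)/w
S(b) = (6 + b)/(-5 + b)
I(m) = (1 + m/2)*(-4 + (6 + m)/(-5 + m)) (I(m) = ((m + 2)/2)*(-4 + (6 + m)/(-5 + m)) = ((2 + m)/2)*(-4 + (6 + m)/(-5 + m)) = (1 + m/2)*(-4 + (6 + m)/(-5 + m)))
(-53 - 16)*I(-3) = (-53 - 16)*(-(-26 + 3*(-3))*(2 - 3)/(-10 + 2*(-3))) = -(-69)*(-26 - 9)*(-1)/(-10 - 6) = -(-69)*(-35)*(-1)/(-16) = -(-69)*(-1)*(-35)*(-1)/16 = -69*35/16 = -2415/16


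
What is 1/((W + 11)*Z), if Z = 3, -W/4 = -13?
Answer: 1/189 ≈ 0.0052910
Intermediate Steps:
W = 52 (W = -4*(-13) = 52)
1/((W + 11)*Z) = 1/((52 + 11)*3) = 1/(63*3) = 1/189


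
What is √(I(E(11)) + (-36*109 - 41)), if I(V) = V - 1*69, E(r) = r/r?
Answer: I*√4033 ≈ 63.506*I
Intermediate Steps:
E(r) = 1
I(V) = -69 + V (I(V) = V - 69 = -69 + V)
√(I(E(11)) + (-36*109 - 41)) = √((-69 + 1) + (-36*109 - 41)) = √(-68 + (-3924 - 41)) = √(-68 - 3965) = √(-4033) = I*√4033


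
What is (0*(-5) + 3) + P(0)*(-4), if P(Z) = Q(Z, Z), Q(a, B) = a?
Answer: 3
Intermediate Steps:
P(Z) = Z
(0*(-5) + 3) + P(0)*(-4) = (0*(-5) + 3) + 0*(-4) = (0 + 3) + 0 = 3 + 0 = 3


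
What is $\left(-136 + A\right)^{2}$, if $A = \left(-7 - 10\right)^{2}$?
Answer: $23409$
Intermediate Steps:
$A = 289$ ($A = \left(-17\right)^{2} = 289$)
$\left(-136 + A\right)^{2} = \left(-136 + 289\right)^{2} = 153^{2} = 23409$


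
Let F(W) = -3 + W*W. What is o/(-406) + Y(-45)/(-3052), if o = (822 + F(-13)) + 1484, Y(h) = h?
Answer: -537591/88508 ≈ -6.0739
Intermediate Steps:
F(W) = -3 + W²
o = 2472 (o = (822 + (-3 + (-13)²)) + 1484 = (822 + (-3 + 169)) + 1484 = (822 + 166) + 1484 = 988 + 1484 = 2472)
o/(-406) + Y(-45)/(-3052) = 2472/(-406) - 45/(-3052) = 2472*(-1/406) - 45*(-1/3052) = -1236/203 + 45/3052 = -537591/88508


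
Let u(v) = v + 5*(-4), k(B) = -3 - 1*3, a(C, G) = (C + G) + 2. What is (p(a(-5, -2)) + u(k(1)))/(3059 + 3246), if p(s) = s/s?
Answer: -5/1261 ≈ -0.0039651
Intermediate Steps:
a(C, G) = 2 + C + G
k(B) = -6 (k(B) = -3 - 3 = -6)
u(v) = -20 + v (u(v) = v - 20 = -20 + v)
p(s) = 1
(p(a(-5, -2)) + u(k(1)))/(3059 + 3246) = (1 + (-20 - 6))/(3059 + 3246) = (1 - 26)/6305 = -25*1/6305 = -5/1261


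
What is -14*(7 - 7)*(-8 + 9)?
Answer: 0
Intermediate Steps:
-14*(7 - 7)*(-8 + 9) = -0 = -14*0 = 0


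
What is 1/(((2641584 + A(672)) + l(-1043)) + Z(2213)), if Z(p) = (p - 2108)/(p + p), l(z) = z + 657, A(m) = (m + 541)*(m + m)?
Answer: 4426/18905526325 ≈ 2.3411e-7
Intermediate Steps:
A(m) = 2*m*(541 + m) (A(m) = (541 + m)*(2*m) = 2*m*(541 + m))
l(z) = 657 + z
Z(p) = (-2108 + p)/(2*p) (Z(p) = (-2108 + p)/((2*p)) = (-2108 + p)*(1/(2*p)) = (-2108 + p)/(2*p))
1/(((2641584 + A(672)) + l(-1043)) + Z(2213)) = 1/(((2641584 + 2*672*(541 + 672)) + (657 - 1043)) + (½)*(-2108 + 2213)/2213) = 1/(((2641584 + 2*672*1213) - 386) + (½)*(1/2213)*105) = 1/(((2641584 + 1630272) - 386) + 105/4426) = 1/((4271856 - 386) + 105/4426) = 1/(4271470 + 105/4426) = 1/(18905526325/4426) = 4426/18905526325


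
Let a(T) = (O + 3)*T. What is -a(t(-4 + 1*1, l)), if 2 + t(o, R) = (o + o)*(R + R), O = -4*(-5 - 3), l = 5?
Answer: 2170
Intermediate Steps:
O = 32 (O = -4*(-8) = 32)
t(o, R) = -2 + 4*R*o (t(o, R) = -2 + (o + o)*(R + R) = -2 + (2*o)*(2*R) = -2 + 4*R*o)
a(T) = 35*T (a(T) = (32 + 3)*T = 35*T)
-a(t(-4 + 1*1, l)) = -35*(-2 + 4*5*(-4 + 1*1)) = -35*(-2 + 4*5*(-4 + 1)) = -35*(-2 + 4*5*(-3)) = -35*(-2 - 60) = -35*(-62) = -1*(-2170) = 2170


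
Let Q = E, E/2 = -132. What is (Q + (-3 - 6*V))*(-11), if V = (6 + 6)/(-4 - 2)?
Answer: 2805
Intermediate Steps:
V = -2 (V = 12/(-6) = 12*(-1/6) = -2)
E = -264 (E = 2*(-132) = -264)
Q = -264
(Q + (-3 - 6*V))*(-11) = (-264 + (-3 - 6*(-2)))*(-11) = (-264 + (-3 + 12))*(-11) = (-264 + 9)*(-11) = -255*(-11) = 2805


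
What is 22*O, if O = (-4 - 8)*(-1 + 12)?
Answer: -2904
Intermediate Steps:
O = -132 (O = -12*11 = -132)
22*O = 22*(-132) = -2904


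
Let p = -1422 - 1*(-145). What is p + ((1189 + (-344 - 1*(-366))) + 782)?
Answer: 716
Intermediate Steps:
p = -1277 (p = -1422 + 145 = -1277)
p + ((1189 + (-344 - 1*(-366))) + 782) = -1277 + ((1189 + (-344 - 1*(-366))) + 782) = -1277 + ((1189 + (-344 + 366)) + 782) = -1277 + ((1189 + 22) + 782) = -1277 + (1211 + 782) = -1277 + 1993 = 716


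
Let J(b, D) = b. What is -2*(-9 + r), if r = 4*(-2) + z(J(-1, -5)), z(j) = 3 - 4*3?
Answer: 52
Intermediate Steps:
z(j) = -9 (z(j) = 3 - 12 = -9)
r = -17 (r = 4*(-2) - 9 = -8 - 9 = -17)
-2*(-9 + r) = -2*(-9 - 17) = -2*(-26) = 52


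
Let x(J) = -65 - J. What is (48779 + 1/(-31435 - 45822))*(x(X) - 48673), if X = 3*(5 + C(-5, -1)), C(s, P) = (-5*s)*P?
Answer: -183443977714956/77257 ≈ -2.3745e+9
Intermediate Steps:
C(s, P) = -5*P*s
X = -60 (X = 3*(5 - 5*(-1)*(-5)) = 3*(5 - 25) = 3*(-20) = -60)
(48779 + 1/(-31435 - 45822))*(x(X) - 48673) = (48779 + 1/(-31435 - 45822))*((-65 - 1*(-60)) - 48673) = (48779 + 1/(-77257))*((-65 + 60) - 48673) = (48779 - 1/77257)*(-5 - 48673) = (3768519202/77257)*(-48678) = -183443977714956/77257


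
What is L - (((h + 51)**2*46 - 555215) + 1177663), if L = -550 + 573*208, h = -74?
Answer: -528148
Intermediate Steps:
L = 118634 (L = -550 + 119184 = 118634)
L - (((h + 51)**2*46 - 555215) + 1177663) = 118634 - (((-74 + 51)**2*46 - 555215) + 1177663) = 118634 - (((-23)**2*46 - 555215) + 1177663) = 118634 - ((529*46 - 555215) + 1177663) = 118634 - ((24334 - 555215) + 1177663) = 118634 - (-530881 + 1177663) = 118634 - 1*646782 = 118634 - 646782 = -528148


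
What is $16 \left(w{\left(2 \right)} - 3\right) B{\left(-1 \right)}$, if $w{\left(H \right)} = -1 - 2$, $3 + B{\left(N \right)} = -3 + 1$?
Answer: $480$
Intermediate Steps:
$B{\left(N \right)} = -5$ ($B{\left(N \right)} = -3 + \left(-3 + 1\right) = -3 - 2 = -5$)
$w{\left(H \right)} = -3$
$16 \left(w{\left(2 \right)} - 3\right) B{\left(-1 \right)} = 16 \left(-3 - 3\right) \left(-5\right) = 16 \left(-6\right) \left(-5\right) = \left(-96\right) \left(-5\right) = 480$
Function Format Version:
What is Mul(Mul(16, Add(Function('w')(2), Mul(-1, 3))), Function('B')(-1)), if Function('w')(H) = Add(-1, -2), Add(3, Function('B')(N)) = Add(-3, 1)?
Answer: 480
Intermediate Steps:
Function('B')(N) = -5 (Function('B')(N) = Add(-3, Add(-3, 1)) = Add(-3, -2) = -5)
Function('w')(H) = -3
Mul(Mul(16, Add(Function('w')(2), Mul(-1, 3))), Function('B')(-1)) = Mul(Mul(16, Add(-3, Mul(-1, 3))), -5) = Mul(Mul(16, Add(-3, -3)), -5) = Mul(Mul(16, -6), -5) = Mul(-96, -5) = 480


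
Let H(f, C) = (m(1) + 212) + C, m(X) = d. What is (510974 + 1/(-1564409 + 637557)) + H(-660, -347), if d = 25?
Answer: 473495320127/926852 ≈ 5.1086e+5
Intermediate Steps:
m(X) = 25
H(f, C) = 237 + C (H(f, C) = (25 + 212) + C = 237 + C)
(510974 + 1/(-1564409 + 637557)) + H(-660, -347) = (510974 + 1/(-1564409 + 637557)) + (237 - 347) = (510974 + 1/(-926852)) - 110 = (510974 - 1/926852) - 110 = 473597273847/926852 - 110 = 473495320127/926852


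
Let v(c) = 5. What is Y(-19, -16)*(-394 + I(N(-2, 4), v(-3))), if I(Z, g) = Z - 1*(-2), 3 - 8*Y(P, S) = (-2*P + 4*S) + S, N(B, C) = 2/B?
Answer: -17685/8 ≈ -2210.6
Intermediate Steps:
Y(P, S) = 3/8 - 5*S/8 + P/4 (Y(P, S) = 3/8 - ((-2*P + 4*S) + S)/8 = 3/8 - (-2*P + 5*S)/8 = 3/8 + (-5*S/8 + P/4) = 3/8 - 5*S/8 + P/4)
I(Z, g) = 2 + Z (I(Z, g) = Z + 2 = 2 + Z)
Y(-19, -16)*(-394 + I(N(-2, 4), v(-3))) = (3/8 - 5/8*(-16) + (1/4)*(-19))*(-394 + (2 + 2/(-2))) = (3/8 + 10 - 19/4)*(-394 + (2 + 2*(-1/2))) = 45*(-394 + (2 - 1))/8 = 45*(-394 + 1)/8 = (45/8)*(-393) = -17685/8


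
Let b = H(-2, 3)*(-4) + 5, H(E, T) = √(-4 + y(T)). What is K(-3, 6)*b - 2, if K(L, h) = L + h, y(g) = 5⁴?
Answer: 13 - 36*√69 ≈ -286.04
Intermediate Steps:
y(g) = 625
H(E, T) = 3*√69 (H(E, T) = √(-4 + 625) = √621 = 3*√69)
b = 5 - 12*√69 (b = (3*√69)*(-4) + 5 = -12*√69 + 5 = 5 - 12*√69 ≈ -94.679)
K(-3, 6)*b - 2 = (-3 + 6)*(5 - 12*√69) - 2 = 3*(5 - 12*√69) - 2 = (15 - 36*√69) - 2 = 13 - 36*√69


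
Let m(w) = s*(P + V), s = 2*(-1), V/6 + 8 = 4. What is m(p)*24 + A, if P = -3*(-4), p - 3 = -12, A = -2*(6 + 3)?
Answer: 558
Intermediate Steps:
A = -18 (A = -2*9 = -18)
p = -9 (p = 3 - 12 = -9)
V = -24 (V = -48 + 6*4 = -48 + 24 = -24)
s = -2
P = 12
m(w) = 24 (m(w) = -2*(12 - 24) = -2*(-12) = 24)
m(p)*24 + A = 24*24 - 18 = 576 - 18 = 558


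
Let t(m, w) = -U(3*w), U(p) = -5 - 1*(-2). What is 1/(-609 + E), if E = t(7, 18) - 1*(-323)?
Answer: -1/283 ≈ -0.0035336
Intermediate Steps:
U(p) = -3 (U(p) = -5 + 2 = -3)
t(m, w) = 3 (t(m, w) = -1*(-3) = 3)
E = 326 (E = 3 - 1*(-323) = 3 + 323 = 326)
1/(-609 + E) = 1/(-609 + 326) = 1/(-283) = -1/283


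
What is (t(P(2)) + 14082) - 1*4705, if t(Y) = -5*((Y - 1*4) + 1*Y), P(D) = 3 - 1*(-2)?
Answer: 9347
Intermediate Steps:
P(D) = 5 (P(D) = 3 + 2 = 5)
t(Y) = 20 - 10*Y (t(Y) = -5*((Y - 4) + Y) = -5*((-4 + Y) + Y) = -5*(-4 + 2*Y) = 20 - 10*Y)
(t(P(2)) + 14082) - 1*4705 = ((20 - 10*5) + 14082) - 1*4705 = ((20 - 50) + 14082) - 4705 = (-30 + 14082) - 4705 = 14052 - 4705 = 9347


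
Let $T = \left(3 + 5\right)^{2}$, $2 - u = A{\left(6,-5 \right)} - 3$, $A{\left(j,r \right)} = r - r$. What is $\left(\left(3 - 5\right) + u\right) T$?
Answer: $192$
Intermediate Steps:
$A{\left(j,r \right)} = 0$
$u = 5$ ($u = 2 - \left(0 - 3\right) = 2 - -3 = 2 + 3 = 5$)
$T = 64$ ($T = 8^{2} = 64$)
$\left(\left(3 - 5\right) + u\right) T = \left(\left(3 - 5\right) + 5\right) 64 = \left(-2 + 5\right) 64 = 3 \cdot 64 = 192$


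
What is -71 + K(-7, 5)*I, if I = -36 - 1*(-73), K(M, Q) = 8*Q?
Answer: 1409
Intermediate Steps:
I = 37 (I = -36 + 73 = 37)
-71 + K(-7, 5)*I = -71 + (8*5)*37 = -71 + 40*37 = -71 + 1480 = 1409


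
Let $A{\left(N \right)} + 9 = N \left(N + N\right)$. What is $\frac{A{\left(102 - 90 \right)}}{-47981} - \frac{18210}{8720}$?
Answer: $- \frac{87616689}{41839432} \approx -2.0941$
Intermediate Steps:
$A{\left(N \right)} = -9 + 2 N^{2}$ ($A{\left(N \right)} = -9 + N \left(N + N\right) = -9 + N 2 N = -9 + 2 N^{2}$)
$\frac{A{\left(102 - 90 \right)}}{-47981} - \frac{18210}{8720} = \frac{-9 + 2 \left(102 - 90\right)^{2}}{-47981} - \frac{18210}{8720} = \left(-9 + 2 \left(102 - 90\right)^{2}\right) \left(- \frac{1}{47981}\right) - \frac{1821}{872} = \left(-9 + 2 \cdot 12^{2}\right) \left(- \frac{1}{47981}\right) - \frac{1821}{872} = \left(-9 + 2 \cdot 144\right) \left(- \frac{1}{47981}\right) - \frac{1821}{872} = \left(-9 + 288\right) \left(- \frac{1}{47981}\right) - \frac{1821}{872} = 279 \left(- \frac{1}{47981}\right) - \frac{1821}{872} = - \frac{279}{47981} - \frac{1821}{872} = - \frac{87616689}{41839432}$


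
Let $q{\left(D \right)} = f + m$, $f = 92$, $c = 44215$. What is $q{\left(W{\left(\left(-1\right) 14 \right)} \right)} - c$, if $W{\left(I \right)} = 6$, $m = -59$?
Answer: $-44182$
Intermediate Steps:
$q{\left(D \right)} = 33$ ($q{\left(D \right)} = 92 - 59 = 33$)
$q{\left(W{\left(\left(-1\right) 14 \right)} \right)} - c = 33 - 44215 = -44182$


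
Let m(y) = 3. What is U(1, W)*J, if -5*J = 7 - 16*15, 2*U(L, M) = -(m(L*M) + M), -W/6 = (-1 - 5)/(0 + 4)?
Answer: -1398/5 ≈ -279.60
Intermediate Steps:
W = 9 (W = -6*(-1 - 5)/(0 + 4) = -(-36)/4 = -6*(-3/2) = 9)
U(L, M) = -3/2 - M/2 (U(L, M) = (-(3 + M))/2 = (-3 - M)/2 = -3/2 - M/2)
J = 233/5 (J = -(7 - 16*15)/5 = -(7 - 240)/5 = -1/5*(-233) = 233/5 ≈ 46.600)
U(1, W)*J = (-3/2 - 1/2*9)*(233/5) = (-3/2 - 9/2)*(233/5) = -6*233/5 = -1398/5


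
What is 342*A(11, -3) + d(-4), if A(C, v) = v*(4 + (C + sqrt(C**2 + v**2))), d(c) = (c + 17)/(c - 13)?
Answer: -261643/17 - 1026*sqrt(130) ≈ -27089.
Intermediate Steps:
d(c) = (17 + c)/(-13 + c)
A(C, v) = v*(4 + C + sqrt(C**2 + v**2))
342*A(11, -3) + d(-4) = 342*(-3*(4 + 11 + sqrt(11**2 + (-3)**2))) + (17 - 4)/(-13 - 4) = 342*(-3*(4 + 11 + sqrt(121 + 9))) + 13/(-17) = 342*(-3*(4 + 11 + sqrt(130))) - 1/17*13 = 342*(-3*(15 + sqrt(130))) - 13/17 = 342*(-45 - 3*sqrt(130)) - 13/17 = (-15390 - 1026*sqrt(130)) - 13/17 = -261643/17 - 1026*sqrt(130)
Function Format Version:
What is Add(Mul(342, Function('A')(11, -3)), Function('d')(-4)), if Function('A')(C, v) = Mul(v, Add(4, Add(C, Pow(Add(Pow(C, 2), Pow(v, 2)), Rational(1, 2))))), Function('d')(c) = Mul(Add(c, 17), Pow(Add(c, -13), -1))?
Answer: Add(Rational(-261643, 17), Mul(-1026, Pow(130, Rational(1, 2)))) ≈ -27089.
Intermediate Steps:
Function('d')(c) = Mul(Pow(Add(-13, c), -1), Add(17, c)) (Function('d')(c) = Mul(Add(17, c), Pow(Add(-13, c), -1)) = Mul(Pow(Add(-13, c), -1), Add(17, c)))
Function('A')(C, v) = Mul(v, Add(4, C, Pow(Add(Pow(C, 2), Pow(v, 2)), Rational(1, 2))))
Add(Mul(342, Function('A')(11, -3)), Function('d')(-4)) = Add(Mul(342, Mul(-3, Add(4, 11, Pow(Add(Pow(11, 2), Pow(-3, 2)), Rational(1, 2))))), Mul(Pow(Add(-13, -4), -1), Add(17, -4))) = Add(Mul(342, Mul(-3, Add(4, 11, Pow(Add(121, 9), Rational(1, 2))))), Mul(Pow(-17, -1), 13)) = Add(Mul(342, Mul(-3, Add(4, 11, Pow(130, Rational(1, 2))))), Mul(Rational(-1, 17), 13)) = Add(Mul(342, Mul(-3, Add(15, Pow(130, Rational(1, 2))))), Rational(-13, 17)) = Add(Mul(342, Add(-45, Mul(-3, Pow(130, Rational(1, 2))))), Rational(-13, 17)) = Add(Add(-15390, Mul(-1026, Pow(130, Rational(1, 2)))), Rational(-13, 17)) = Add(Rational(-261643, 17), Mul(-1026, Pow(130, Rational(1, 2))))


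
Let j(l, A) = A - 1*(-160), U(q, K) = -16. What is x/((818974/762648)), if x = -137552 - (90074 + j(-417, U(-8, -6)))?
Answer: -86854167480/409487 ≈ -2.1210e+5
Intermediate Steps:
j(l, A) = 160 + A (j(l, A) = A + 160 = 160 + A)
x = -227770 (x = -137552 - (90074 + (160 - 16)) = -137552 - (90074 + 144) = -137552 - 1*90218 = -137552 - 90218 = -227770)
x/((818974/762648)) = -227770/(818974/762648) = -227770/(818974*(1/762648)) = -227770/409487/381324 = -227770*381324/409487 = -86854167480/409487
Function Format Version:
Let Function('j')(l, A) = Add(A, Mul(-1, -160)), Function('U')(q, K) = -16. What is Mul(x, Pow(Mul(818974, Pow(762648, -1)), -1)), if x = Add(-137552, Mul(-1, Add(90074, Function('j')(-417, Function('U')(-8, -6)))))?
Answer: Rational(-86854167480, 409487) ≈ -2.1210e+5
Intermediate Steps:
Function('j')(l, A) = Add(160, A) (Function('j')(l, A) = Add(A, 160) = Add(160, A))
x = -227770 (x = Add(-137552, Mul(-1, Add(90074, Add(160, -16)))) = Add(-137552, Mul(-1, Add(90074, 144))) = Add(-137552, Mul(-1, 90218)) = Add(-137552, -90218) = -227770)
Mul(x, Pow(Mul(818974, Pow(762648, -1)), -1)) = Mul(-227770, Pow(Mul(818974, Pow(762648, -1)), -1)) = Mul(-227770, Pow(Mul(818974, Rational(1, 762648)), -1)) = Mul(-227770, Pow(Rational(409487, 381324), -1)) = Mul(-227770, Rational(381324, 409487)) = Rational(-86854167480, 409487)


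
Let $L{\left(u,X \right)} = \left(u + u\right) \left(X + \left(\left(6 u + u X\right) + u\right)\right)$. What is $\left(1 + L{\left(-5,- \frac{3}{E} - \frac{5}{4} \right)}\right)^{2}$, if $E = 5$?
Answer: $76729$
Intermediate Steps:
$L{\left(u,X \right)} = 2 u \left(X + 7 u + X u\right)$ ($L{\left(u,X \right)} = 2 u \left(X + \left(\left(6 u + X u\right) + u\right)\right) = 2 u \left(X + \left(7 u + X u\right)\right) = 2 u \left(X + 7 u + X u\right)$)
$\left(1 + L{\left(-5,- \frac{3}{E} - \frac{5}{4} \right)}\right)^{2} = \left(1 + 2 \left(-5\right) \left(\left(- \frac{3}{5} - \frac{5}{4}\right) + 7 \left(-5\right) + \left(- \frac{3}{5} - \frac{5}{4}\right) \left(-5\right)\right)\right)^{2} = \left(1 + 2 \left(-5\right) \left(\left(\left(-3\right) \frac{1}{5} - \frac{5}{4}\right) - 35 + \left(\left(-3\right) \frac{1}{5} - \frac{5}{4}\right) \left(-5\right)\right)\right)^{2} = \left(1 + 2 \left(-5\right) \left(\left(- \frac{3}{5} - \frac{5}{4}\right) - 35 + \left(- \frac{3}{5} - \frac{5}{4}\right) \left(-5\right)\right)\right)^{2} = \left(1 + 2 \left(-5\right) \left(- \frac{37}{20} - 35 - - \frac{37}{4}\right)\right)^{2} = \left(1 + 2 \left(-5\right) \left(- \frac{37}{20} - 35 + \frac{37}{4}\right)\right)^{2} = \left(1 + 2 \left(-5\right) \left(- \frac{138}{5}\right)\right)^{2} = \left(1 + 276\right)^{2} = 277^{2} = 76729$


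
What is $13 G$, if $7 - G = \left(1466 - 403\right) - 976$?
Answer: $-1040$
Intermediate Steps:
$G = -80$ ($G = 7 - \left(\left(1466 - 403\right) - 976\right) = 7 - \left(1063 - 976\right) = 7 - 87 = -80$)
$13 G = 13 \left(-80\right) = -1040$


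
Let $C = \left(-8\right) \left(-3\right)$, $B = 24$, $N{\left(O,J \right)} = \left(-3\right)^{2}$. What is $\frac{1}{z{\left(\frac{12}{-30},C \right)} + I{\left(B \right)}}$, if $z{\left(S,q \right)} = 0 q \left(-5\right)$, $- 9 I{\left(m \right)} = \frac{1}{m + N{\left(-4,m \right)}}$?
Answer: $-297$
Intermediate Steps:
$N{\left(O,J \right)} = 9$
$I{\left(m \right)} = - \frac{1}{9 \left(9 + m\right)}$ ($I{\left(m \right)} = - \frac{1}{9 \left(m + 9\right)} = - \frac{1}{9 \left(9 + m\right)}$)
$C = 24$
$z{\left(S,q \right)} = 0$ ($z{\left(S,q \right)} = 0 \left(-5\right) = 0$)
$\frac{1}{z{\left(\frac{12}{-30},C \right)} + I{\left(B \right)}} = \frac{1}{0 - \frac{1}{81 + 9 \cdot 24}} = \frac{1}{0 - \frac{1}{81 + 216}} = \frac{1}{0 - \frac{1}{297}} = \frac{1}{- \frac{1}{297}} = -297$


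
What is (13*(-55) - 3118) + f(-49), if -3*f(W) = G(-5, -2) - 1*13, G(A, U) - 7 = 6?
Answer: -3833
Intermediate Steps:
G(A, U) = 13 (G(A, U) = 7 + 6 = 13)
f(W) = 0 (f(W) = -(13 - 1*13)/3 = -(13 - 13)/3 = -1/3*0 = 0)
(13*(-55) - 3118) + f(-49) = (13*(-55) - 3118) + 0 = (-715 - 3118) + 0 = -3833 + 0 = -3833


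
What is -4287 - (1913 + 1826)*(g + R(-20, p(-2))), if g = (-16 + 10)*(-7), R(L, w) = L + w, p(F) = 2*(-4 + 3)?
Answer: -79067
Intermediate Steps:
p(F) = -2 (p(F) = 2*(-1) = -2)
g = 42 (g = -6*(-7) = 42)
-4287 - (1913 + 1826)*(g + R(-20, p(-2))) = -4287 - (1913 + 1826)*(42 + (-20 - 2)) = -4287 - 3739*(42 - 22) = -4287 - 3739*20 = -4287 - 1*74780 = -4287 - 74780 = -79067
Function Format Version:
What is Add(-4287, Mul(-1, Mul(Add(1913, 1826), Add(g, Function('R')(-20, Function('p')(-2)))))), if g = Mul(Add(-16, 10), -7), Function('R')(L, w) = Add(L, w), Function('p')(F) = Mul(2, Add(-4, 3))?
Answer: -79067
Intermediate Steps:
Function('p')(F) = -2 (Function('p')(F) = Mul(2, -1) = -2)
g = 42 (g = Mul(-6, -7) = 42)
Add(-4287, Mul(-1, Mul(Add(1913, 1826), Add(g, Function('R')(-20, Function('p')(-2)))))) = Add(-4287, Mul(-1, Mul(Add(1913, 1826), Add(42, Add(-20, -2))))) = Add(-4287, Mul(-1, Mul(3739, Add(42, -22)))) = Add(-4287, Mul(-1, Mul(3739, 20))) = Add(-4287, Mul(-1, 74780)) = Add(-4287, -74780) = -79067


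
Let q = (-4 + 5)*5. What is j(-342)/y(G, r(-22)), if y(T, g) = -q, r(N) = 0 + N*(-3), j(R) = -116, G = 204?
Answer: 116/5 ≈ 23.200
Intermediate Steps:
r(N) = -3*N (r(N) = 0 - 3*N = -3*N)
q = 5 (q = 1*5 = 5)
y(T, g) = -5 (y(T, g) = -1*5 = -5)
j(-342)/y(G, r(-22)) = -116/(-5) = -116*(-⅕) = 116/5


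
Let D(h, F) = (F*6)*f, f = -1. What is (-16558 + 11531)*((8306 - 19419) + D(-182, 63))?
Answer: 57765257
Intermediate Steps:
D(h, F) = -6*F (D(h, F) = (F*6)*(-1) = (6*F)*(-1) = -6*F)
(-16558 + 11531)*((8306 - 19419) + D(-182, 63)) = (-16558 + 11531)*((8306 - 19419) - 6*63) = -5027*(-11113 - 378) = -5027*(-11491) = 57765257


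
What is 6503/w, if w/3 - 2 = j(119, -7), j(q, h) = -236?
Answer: -6503/702 ≈ -9.2635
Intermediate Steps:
w = -702 (w = 6 + 3*(-236) = 6 - 708 = -702)
6503/w = 6503/(-702) = 6503*(-1/702) = -6503/702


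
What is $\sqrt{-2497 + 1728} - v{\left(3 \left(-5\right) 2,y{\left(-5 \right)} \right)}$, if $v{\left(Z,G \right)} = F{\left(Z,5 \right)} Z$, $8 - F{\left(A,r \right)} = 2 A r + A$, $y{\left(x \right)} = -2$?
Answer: $10140 + i \sqrt{769} \approx 10140.0 + 27.731 i$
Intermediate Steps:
$F{\left(A,r \right)} = 8 - A - 2 A r$ ($F{\left(A,r \right)} = 8 - \left(2 A r + A\right) = 8 - \left(A + 2 A r\right) = 8 - A - 2 A r$)
$v{\left(Z,G \right)} = Z \left(8 - 11 Z\right)$ ($v{\left(Z,G \right)} = \left(8 - Z - 2 Z 5\right) Z = \left(8 - Z - 10 Z\right) Z = \left(8 - 11 Z\right) Z = Z \left(8 - 11 Z\right)$)
$\sqrt{-2497 + 1728} - v{\left(3 \left(-5\right) 2,y{\left(-5 \right)} \right)} = \sqrt{-2497 + 1728} - 3 \left(-5\right) 2 \left(8 - 11 \cdot 3 \left(-5\right) 2\right) = \sqrt{-769} - \left(-15\right) 2 \left(8 - 11 \left(\left(-15\right) 2\right)\right) = i \sqrt{769} - - 30 \left(8 - -330\right) = i \sqrt{769} - - 30 \left(8 + 330\right) = i \sqrt{769} - \left(-30\right) 338 = i \sqrt{769} - -10140 = i \sqrt{769} + 10140 = 10140 + i \sqrt{769}$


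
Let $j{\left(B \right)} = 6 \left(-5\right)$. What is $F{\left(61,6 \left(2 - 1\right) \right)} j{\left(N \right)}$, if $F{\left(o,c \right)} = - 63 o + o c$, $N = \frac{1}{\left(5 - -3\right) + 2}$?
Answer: $104310$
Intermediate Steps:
$N = \frac{1}{10}$ ($N = \frac{1}{\left(5 + 3\right) + 2} = \frac{1}{8 + 2} = \frac{1}{10} \approx 0.1$)
$j{\left(B \right)} = -30$
$F{\left(o,c \right)} = - 63 o + c o$
$F{\left(61,6 \left(2 - 1\right) \right)} j{\left(N \right)} = 61 \left(-63 + 6 \left(2 - 1\right)\right) \left(-30\right) = 61 \left(-63 + 6 \cdot 1\right) \left(-30\right) = 61 \left(-63 + 6\right) \left(-30\right) = 61 \left(-57\right) \left(-30\right) = \left(-3477\right) \left(-30\right) = 104310$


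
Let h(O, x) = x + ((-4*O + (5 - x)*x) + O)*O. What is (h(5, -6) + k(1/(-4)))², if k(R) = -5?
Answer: 173056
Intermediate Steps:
h(O, x) = x + O*(-3*O + x*(5 - x)) (h(O, x) = x + ((-4*O + x*(5 - x)) + O)*O = x + (-3*O + x*(5 - x))*O = x + O*(-3*O + x*(5 - x)))
(h(5, -6) + k(1/(-4)))² = ((-6 - 3*5² - 1*5*(-6)² + 5*5*(-6)) - 5)² = ((-6 - 3*25 - 1*5*36 - 150) - 5)² = ((-6 - 75 - 180 - 150) - 5)² = (-411 - 5)² = (-416)² = 173056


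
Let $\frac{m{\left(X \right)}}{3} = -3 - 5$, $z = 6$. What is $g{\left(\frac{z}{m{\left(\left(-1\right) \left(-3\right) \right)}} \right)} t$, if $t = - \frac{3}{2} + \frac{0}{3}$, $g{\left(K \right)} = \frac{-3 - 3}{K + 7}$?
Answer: $\frac{4}{3} \approx 1.3333$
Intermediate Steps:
$m{\left(X \right)} = -24$ ($m{\left(X \right)} = 3 \left(-3 - 5\right) = 3 \left(-8\right) = -24$)
$g{\left(K \right)} = - \frac{6}{7 + K}$
$t = - \frac{3}{2}$ ($t = \left(-3\right) \frac{1}{2} + 0 \cdot \frac{1}{3} = - \frac{3}{2} + 0 = - \frac{3}{2} \approx -1.5$)
$g{\left(\frac{z}{m{\left(\left(-1\right) \left(-3\right) \right)}} \right)} t = - \frac{6}{7 + \frac{6}{-24}} \left(- \frac{3}{2}\right) = - \frac{6}{7 + 6 \left(- \frac{1}{24}\right)} \left(- \frac{3}{2}\right) = - \frac{6}{7 - \frac{1}{4}} \left(- \frac{3}{2}\right) = - \frac{6}{\frac{27}{4}} \left(- \frac{3}{2}\right) = \left(-6\right) \frac{4}{27} \left(- \frac{3}{2}\right) = \left(- \frac{8}{9}\right) \left(- \frac{3}{2}\right) = \frac{4}{3}$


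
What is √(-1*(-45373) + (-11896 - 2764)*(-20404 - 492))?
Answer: √306380733 ≈ 17504.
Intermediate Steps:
√(-1*(-45373) + (-11896 - 2764)*(-20404 - 492)) = √(45373 - 14660*(-20896)) = √(45373 + 306335360) = √306380733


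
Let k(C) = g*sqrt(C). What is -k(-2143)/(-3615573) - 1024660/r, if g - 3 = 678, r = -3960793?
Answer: 1024660/3960793 + 227*I*sqrt(2143)/1205191 ≈ 0.2587 + 0.0087193*I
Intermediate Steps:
g = 681 (g = 3 + 678 = 681)
k(C) = 681*sqrt(C)
-k(-2143)/(-3615573) - 1024660/r = -681*sqrt(-2143)/(-3615573) - 1024660/(-3960793) = -681*I*sqrt(2143)*(-1/3615573) - 1024660*(-1/3960793) = -681*I*sqrt(2143)*(-1/3615573) + 1024660/3960793 = 227*I*sqrt(2143)/1205191 + 1024660/3960793 = 1024660/3960793 + 227*I*sqrt(2143)/1205191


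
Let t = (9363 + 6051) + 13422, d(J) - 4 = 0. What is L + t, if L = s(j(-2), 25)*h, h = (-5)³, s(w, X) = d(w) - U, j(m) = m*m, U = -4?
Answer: 27836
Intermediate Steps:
d(J) = 4 (d(J) = 4 + 0 = 4)
j(m) = m²
s(w, X) = 8 (s(w, X) = 4 - 1*(-4) = 4 + 4 = 8)
h = -125
t = 28836 (t = 15414 + 13422 = 28836)
L = -1000 (L = 8*(-125) = -1000)
L + t = -1000 + 28836 = 27836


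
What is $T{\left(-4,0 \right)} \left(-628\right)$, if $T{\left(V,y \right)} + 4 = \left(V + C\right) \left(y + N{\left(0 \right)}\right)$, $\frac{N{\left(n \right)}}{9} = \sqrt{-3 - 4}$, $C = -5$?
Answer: $2512 + 50868 i \sqrt{7} \approx 2512.0 + 1.3458 \cdot 10^{5} i$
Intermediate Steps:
$N{\left(n \right)} = 9 i \sqrt{7}$ ($N{\left(n \right)} = 9 \sqrt{-3 - 4} = 9 \sqrt{-7} = 9 i \sqrt{7}$)
$T{\left(V,y \right)} = -4 + \left(-5 + V\right) \left(y + 9 i \sqrt{7}\right)$ ($T{\left(V,y \right)} = -4 + \left(V - 5\right) \left(y + 9 i \sqrt{7}\right) = -4 + \left(-5 + V\right) \left(y + 9 i \sqrt{7}\right)$)
$T{\left(-4,0 \right)} \left(-628\right) = \left(-4 - 0 - 0 - 45 i \sqrt{7} + 9 i \left(-4\right) \sqrt{7}\right) \left(-628\right) = \left(-4 + 0 + 0 - 45 i \sqrt{7} - 36 i \sqrt{7}\right) \left(-628\right) = \left(-4 - 81 i \sqrt{7}\right) \left(-628\right) = 2512 + 50868 i \sqrt{7}$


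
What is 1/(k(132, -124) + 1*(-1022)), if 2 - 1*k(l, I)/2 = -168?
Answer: -1/682 ≈ -0.0014663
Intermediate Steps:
k(l, I) = 340 (k(l, I) = 4 - 2*(-168) = 4 + 336 = 340)
1/(k(132, -124) + 1*(-1022)) = 1/(340 + 1*(-1022)) = 1/(340 - 1022) = 1/(-682) = -1/682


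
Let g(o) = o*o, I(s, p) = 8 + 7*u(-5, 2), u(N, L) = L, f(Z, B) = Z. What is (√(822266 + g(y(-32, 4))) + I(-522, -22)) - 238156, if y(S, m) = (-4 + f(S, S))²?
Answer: -238134 + √2501882 ≈ -2.3655e+5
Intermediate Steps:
y(S, m) = (-4 + S)²
I(s, p) = 22 (I(s, p) = 8 + 7*2 = 8 + 14 = 22)
g(o) = o²
(√(822266 + g(y(-32, 4))) + I(-522, -22)) - 238156 = (√(822266 + ((-4 - 32)²)²) + 22) - 238156 = (√(822266 + ((-36)²)²) + 22) - 238156 = (√(822266 + 1296²) + 22) - 238156 = (√(822266 + 1679616) + 22) - 238156 = (√2501882 + 22) - 238156 = (22 + √2501882) - 238156 = -238134 + √2501882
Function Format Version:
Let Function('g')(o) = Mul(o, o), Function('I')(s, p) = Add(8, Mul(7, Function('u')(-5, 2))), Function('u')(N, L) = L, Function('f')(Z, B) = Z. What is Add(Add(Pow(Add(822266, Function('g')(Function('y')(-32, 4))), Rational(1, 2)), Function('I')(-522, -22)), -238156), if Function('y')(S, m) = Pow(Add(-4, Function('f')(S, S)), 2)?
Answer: Add(-238134, Pow(2501882, Rational(1, 2))) ≈ -2.3655e+5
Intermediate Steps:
Function('y')(S, m) = Pow(Add(-4, S), 2)
Function('I')(s, p) = 22 (Function('I')(s, p) = Add(8, Mul(7, 2)) = Add(8, 14) = 22)
Function('g')(o) = Pow(o, 2)
Add(Add(Pow(Add(822266, Function('g')(Function('y')(-32, 4))), Rational(1, 2)), Function('I')(-522, -22)), -238156) = Add(Add(Pow(Add(822266, Pow(Pow(Add(-4, -32), 2), 2)), Rational(1, 2)), 22), -238156) = Add(Add(Pow(Add(822266, Pow(Pow(-36, 2), 2)), Rational(1, 2)), 22), -238156) = Add(Add(Pow(Add(822266, Pow(1296, 2)), Rational(1, 2)), 22), -238156) = Add(Add(Pow(Add(822266, 1679616), Rational(1, 2)), 22), -238156) = Add(Add(Pow(2501882, Rational(1, 2)), 22), -238156) = Add(Add(22, Pow(2501882, Rational(1, 2))), -238156) = Add(-238134, Pow(2501882, Rational(1, 2)))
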